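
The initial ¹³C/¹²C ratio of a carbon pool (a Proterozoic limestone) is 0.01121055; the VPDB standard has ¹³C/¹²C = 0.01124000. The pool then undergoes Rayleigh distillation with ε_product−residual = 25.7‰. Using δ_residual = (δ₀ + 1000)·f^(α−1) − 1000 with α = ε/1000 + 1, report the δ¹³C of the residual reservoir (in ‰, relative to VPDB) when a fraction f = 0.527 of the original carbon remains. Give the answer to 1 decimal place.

δ₀ = (0.01121055/0.01124000 − 1)×1000 = (0.997380 − 1)×1000 = -2.620‰
α − 1 = ε/1000 = 0.0257
f^(α−1) = 0.527^(0.0257) = 0.983673
δ_res = (-2.620 + 1000) × 0.983673 − 1000 = 981.095 − 1000 = -18.90‰

-18.9‰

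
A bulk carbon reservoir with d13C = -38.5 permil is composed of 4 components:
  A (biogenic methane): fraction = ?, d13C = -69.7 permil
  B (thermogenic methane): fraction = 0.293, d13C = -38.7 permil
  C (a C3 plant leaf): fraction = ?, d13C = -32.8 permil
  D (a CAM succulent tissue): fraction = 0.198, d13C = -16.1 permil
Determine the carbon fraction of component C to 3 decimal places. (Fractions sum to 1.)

0.312

Let f_C and f_A be the unknown fractions; fractions sum to 1 so f_C + f_A = 0.509.
Mass balance: Σ fᵢ·δᵢ = δ_bulk ⇒ f_C·(-32.8) + f_A·(-69.7) = -38.5 − (-14.527) = -23.973
Substitute f_A = 0.509 − f_C:
f_C·(-32.8 − -69.7) = -23.973 − 0.509×(-69.7) = 11.504
f_C = 11.504 / 36.9 = 0.3118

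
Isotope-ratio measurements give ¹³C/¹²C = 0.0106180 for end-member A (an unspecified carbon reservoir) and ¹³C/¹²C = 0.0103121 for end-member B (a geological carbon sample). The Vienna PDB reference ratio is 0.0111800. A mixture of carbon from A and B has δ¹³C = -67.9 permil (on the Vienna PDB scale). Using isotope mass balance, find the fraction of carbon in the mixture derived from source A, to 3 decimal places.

δ_A = (0.0106180/0.0111800 − 1)×1000 = (0.949732 − 1)×1000 = -50.268 permil
δ_B = (0.0103121/0.0111800 − 1)×1000 = (0.922370 − 1)×1000 = -77.630 permil
f_A = (δ_mix − δ_B)/(δ_A − δ_B) = (-67.9 − (-77.630))/(-50.268 − (-77.630))
f_A = 9.730 / 27.361 = 0.3556

0.356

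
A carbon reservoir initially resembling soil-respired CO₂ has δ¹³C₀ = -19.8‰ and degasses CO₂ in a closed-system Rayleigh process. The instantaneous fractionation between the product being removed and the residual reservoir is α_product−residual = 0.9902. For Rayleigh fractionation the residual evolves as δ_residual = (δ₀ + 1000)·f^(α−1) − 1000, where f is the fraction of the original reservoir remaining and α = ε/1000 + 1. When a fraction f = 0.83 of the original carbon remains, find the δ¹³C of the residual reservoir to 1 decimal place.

-18.0‰

Rayleigh residual: δ_res = (δ₀ + 1000)·f^(α−1) − 1000
α − 1 = -0.00980
f^(α−1) = 0.83^(-0.00980) = 1.001828
δ_res = (-19.8 + 1000) × 1.001828 − 1000 = 981.992 − 1000 = -18.01‰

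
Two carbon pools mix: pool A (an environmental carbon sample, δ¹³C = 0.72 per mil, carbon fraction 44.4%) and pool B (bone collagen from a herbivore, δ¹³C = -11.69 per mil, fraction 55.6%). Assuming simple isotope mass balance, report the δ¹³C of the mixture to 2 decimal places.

-6.18 per mil

δ_mix = f_A·δ_A + f_B·δ_B
δ_mix = 0.444 × (0.72) + 0.556 × (-11.69)
δ_mix = 0.320 + -6.500 = -6.180 per mil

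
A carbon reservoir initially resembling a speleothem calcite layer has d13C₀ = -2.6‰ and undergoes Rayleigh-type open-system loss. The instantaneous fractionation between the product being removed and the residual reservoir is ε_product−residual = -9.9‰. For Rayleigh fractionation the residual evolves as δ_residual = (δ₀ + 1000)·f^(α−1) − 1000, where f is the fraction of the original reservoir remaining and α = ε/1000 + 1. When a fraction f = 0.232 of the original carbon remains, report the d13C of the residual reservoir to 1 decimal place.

11.9‰

Rayleigh residual: δ_res = (δ₀ + 1000)·f^(α−1) − 1000
α = ε/1000 + 1 = 0.99010, so α − 1 = -0.00990
f^(α−1) = 0.232^(-0.00990) = 1.014569
δ_res = (-2.6 + 1000) × 1.014569 − 1000 = 1011.931 − 1000 = 11.93‰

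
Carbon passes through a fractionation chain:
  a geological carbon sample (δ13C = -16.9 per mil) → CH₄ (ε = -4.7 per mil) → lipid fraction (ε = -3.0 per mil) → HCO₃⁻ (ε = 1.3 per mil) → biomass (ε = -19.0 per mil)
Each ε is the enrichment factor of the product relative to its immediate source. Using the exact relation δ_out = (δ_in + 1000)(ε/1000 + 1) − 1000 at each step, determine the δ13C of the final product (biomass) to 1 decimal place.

-41.7 per mil

step 1: δ = (-16.90 + 1000)·(-4.7/1000 + 1) − 1000 = -21.52 per mil
step 2: δ = (-21.52 + 1000)·(-3.0/1000 + 1) − 1000 = -24.46 per mil
step 3: δ = (-24.46 + 1000)·(1.3/1000 + 1) − 1000 = -23.19 per mil
step 4: δ = (-23.19 + 1000)·(-19.0/1000 + 1) − 1000 = -41.75 per mil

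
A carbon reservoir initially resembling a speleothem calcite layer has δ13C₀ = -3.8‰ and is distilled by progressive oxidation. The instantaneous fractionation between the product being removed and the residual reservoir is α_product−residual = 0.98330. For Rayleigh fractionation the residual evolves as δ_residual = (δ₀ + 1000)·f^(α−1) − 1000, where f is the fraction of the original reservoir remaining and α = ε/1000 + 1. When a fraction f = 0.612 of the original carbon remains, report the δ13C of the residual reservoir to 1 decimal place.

Rayleigh residual: δ_res = (δ₀ + 1000)·f^(α−1) − 1000
α − 1 = -0.01670
f^(α−1) = 0.612^(-0.01670) = 1.008234
δ_res = (-3.8 + 1000) × 1.008234 − 1000 = 1004.403 − 1000 = 4.40‰

4.4‰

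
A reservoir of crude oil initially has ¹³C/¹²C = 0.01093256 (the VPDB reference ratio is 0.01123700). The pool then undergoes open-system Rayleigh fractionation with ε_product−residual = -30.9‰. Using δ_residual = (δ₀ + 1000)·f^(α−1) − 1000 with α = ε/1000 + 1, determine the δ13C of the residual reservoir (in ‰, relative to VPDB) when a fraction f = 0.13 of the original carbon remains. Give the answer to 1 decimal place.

δ₀ = (0.01093256/0.01123700 − 1)×1000 = (0.972907 − 1)×1000 = -27.093‰
α − 1 = ε/1000 = -0.0309
f^(α−1) = 0.13^(-0.0309) = 1.065072
δ_res = (-27.093 + 1000) × 1.065072 − 1000 = 1036.217 − 1000 = 36.22‰

36.2‰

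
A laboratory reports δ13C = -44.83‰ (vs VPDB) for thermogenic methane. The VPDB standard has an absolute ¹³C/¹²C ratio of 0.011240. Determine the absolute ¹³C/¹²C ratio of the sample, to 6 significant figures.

R_sample = R_standard × (δ13C/1000 + 1)
R_sample = 0.011240 × (-44.83/1000 + 1) = 0.011240 × 0.955170
R_sample = 0.0107361

0.0107361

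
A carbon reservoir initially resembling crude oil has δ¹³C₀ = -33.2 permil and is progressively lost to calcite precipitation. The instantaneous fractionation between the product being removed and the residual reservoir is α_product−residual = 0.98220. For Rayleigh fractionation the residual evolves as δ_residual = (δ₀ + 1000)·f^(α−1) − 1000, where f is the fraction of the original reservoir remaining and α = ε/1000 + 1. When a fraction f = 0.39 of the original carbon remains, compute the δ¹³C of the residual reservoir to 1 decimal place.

-16.9 permil

Rayleigh residual: δ_res = (δ₀ + 1000)·f^(α−1) − 1000
α − 1 = -0.01780
f^(α−1) = 0.39^(-0.01780) = 1.016902
δ_res = (-33.2 + 1000) × 1.016902 − 1000 = 983.141 − 1000 = -16.86 permil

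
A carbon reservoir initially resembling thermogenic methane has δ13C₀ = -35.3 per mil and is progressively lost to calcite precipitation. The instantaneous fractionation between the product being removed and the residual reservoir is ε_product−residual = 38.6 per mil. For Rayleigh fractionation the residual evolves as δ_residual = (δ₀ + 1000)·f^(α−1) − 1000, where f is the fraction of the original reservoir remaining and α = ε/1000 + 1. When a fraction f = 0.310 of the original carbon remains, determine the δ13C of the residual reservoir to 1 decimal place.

Rayleigh residual: δ_res = (δ₀ + 1000)·f^(α−1) − 1000
α = ε/1000 + 1 = 1.03860, so α − 1 = 0.03860
f^(α−1) = 0.310^(0.03860) = 0.955799
δ_res = (-35.3 + 1000) × 0.955799 − 1000 = 922.059 − 1000 = -77.94 per mil

-77.9 per mil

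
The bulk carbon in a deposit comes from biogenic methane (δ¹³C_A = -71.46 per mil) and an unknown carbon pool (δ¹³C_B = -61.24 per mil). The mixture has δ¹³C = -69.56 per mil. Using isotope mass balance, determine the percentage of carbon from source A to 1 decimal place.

81.4%

δ_mix = f_A·δ_A + (1 − f_A)·δ_B  ⇒  f_A = (δ_mix − δ_B)/(δ_A − δ_B)
f_A = (-69.56 − (-61.24)) / (-71.46 − (-61.24))
f_A = -8.32 / -10.22 = 0.8141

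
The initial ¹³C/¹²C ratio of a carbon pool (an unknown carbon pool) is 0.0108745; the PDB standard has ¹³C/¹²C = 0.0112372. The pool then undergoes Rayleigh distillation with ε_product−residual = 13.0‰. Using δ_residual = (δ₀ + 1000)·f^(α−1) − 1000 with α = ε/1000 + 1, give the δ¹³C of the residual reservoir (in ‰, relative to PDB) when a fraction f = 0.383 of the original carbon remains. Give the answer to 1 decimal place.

-44.3‰

δ₀ = (0.0108745/0.0112372 − 1)×1000 = (0.967723 − 1)×1000 = -32.277‰
α − 1 = ε/1000 = 0.0130
f^(α−1) = 0.383^(0.0130) = 0.987601
δ_res = (-32.277 + 1000) × 0.987601 − 1000 = 955.725 − 1000 = -44.28‰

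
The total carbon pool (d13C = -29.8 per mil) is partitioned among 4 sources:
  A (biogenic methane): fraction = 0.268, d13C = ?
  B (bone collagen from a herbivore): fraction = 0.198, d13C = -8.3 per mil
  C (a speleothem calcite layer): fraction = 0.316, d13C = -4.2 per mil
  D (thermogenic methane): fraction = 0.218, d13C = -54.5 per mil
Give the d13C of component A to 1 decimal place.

Isotope mass balance: δ_bulk = Σ fᵢ·δᵢ.
-29.8 = 0.268×δ_A + 0.198×(-8.3) + 0.316×(-4.2) + 0.218×(-54.5)
0.268·δ_A = -29.8 − (-14.852) = -14.948
δ_A = -14.948 / 0.268 = -55.78 per mil

-55.8 per mil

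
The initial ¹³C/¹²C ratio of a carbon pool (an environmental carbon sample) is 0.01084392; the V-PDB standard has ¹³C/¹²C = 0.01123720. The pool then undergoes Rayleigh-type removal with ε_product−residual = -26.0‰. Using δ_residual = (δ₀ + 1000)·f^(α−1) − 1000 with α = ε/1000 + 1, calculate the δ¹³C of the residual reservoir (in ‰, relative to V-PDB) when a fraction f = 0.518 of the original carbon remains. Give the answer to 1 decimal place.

δ₀ = (0.01084392/0.01123720 − 1)×1000 = (0.965002 − 1)×1000 = -34.998‰
α − 1 = ε/1000 = -0.0260
f^(α−1) = 0.518^(-0.0260) = 1.017249
δ_res = (-34.998 + 1000) × 1.017249 − 1000 = 981.648 − 1000 = -18.35‰

-18.4‰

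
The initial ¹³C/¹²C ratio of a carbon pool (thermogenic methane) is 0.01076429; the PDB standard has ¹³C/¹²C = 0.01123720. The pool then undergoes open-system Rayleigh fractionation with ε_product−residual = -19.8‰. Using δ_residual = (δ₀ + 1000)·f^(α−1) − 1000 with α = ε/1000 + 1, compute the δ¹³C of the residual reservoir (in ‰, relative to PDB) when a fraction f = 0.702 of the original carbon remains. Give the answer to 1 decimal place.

δ₀ = (0.01076429/0.01123720 − 1)×1000 = (0.957916 − 1)×1000 = -42.084‰
α − 1 = ε/1000 = -0.0198
f^(α−1) = 0.702^(-0.0198) = 1.007030
δ_res = (-42.084 + 1000) × 1.007030 − 1000 = 964.650 − 1000 = -35.35‰

-35.3‰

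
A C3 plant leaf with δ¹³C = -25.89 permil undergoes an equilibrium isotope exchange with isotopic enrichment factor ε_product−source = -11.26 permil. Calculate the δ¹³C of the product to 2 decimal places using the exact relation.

To first order, δ_product ≈ δ_source + ε = -37.15 permil.
Exactly, δ_product = (δ_source + 1000)·(ε/1000 + 1) − 1000.
δ_product = (-25.89 + 1000) × (-11.26/1000 + 1) − 1000
δ_product = -36.858 permil

-36.86 permil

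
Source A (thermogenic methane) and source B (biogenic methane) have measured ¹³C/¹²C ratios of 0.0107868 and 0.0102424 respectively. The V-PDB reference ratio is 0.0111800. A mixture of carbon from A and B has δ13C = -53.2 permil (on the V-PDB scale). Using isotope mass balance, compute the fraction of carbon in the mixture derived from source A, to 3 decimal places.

0.630

δ_A = (0.0107868/0.0111800 − 1)×1000 = (0.964830 − 1)×1000 = -35.170 permil
δ_B = (0.0102424/0.0111800 − 1)×1000 = (0.916136 − 1)×1000 = -83.864 permil
f_A = (δ_mix − δ_B)/(δ_A − δ_B) = (-53.2 − (-83.864))/(-35.170 − (-83.864))
f_A = 30.664 / 48.694 = 0.6297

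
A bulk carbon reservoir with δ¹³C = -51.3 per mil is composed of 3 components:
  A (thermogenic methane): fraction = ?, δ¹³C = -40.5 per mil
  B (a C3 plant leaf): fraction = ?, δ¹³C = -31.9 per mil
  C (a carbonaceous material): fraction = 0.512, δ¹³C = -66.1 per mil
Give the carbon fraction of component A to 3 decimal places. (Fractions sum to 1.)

Let f_A and f_B be the unknown fractions; fractions sum to 1 so f_A + f_B = 0.488.
Mass balance: Σ fᵢ·δᵢ = δ_bulk ⇒ f_A·(-40.5) + f_B·(-31.9) = -51.3 − (-33.843) = -17.457
Substitute f_B = 0.488 − f_A:
f_A·(-40.5 − -31.9) = -17.457 − 0.488×(-31.9) = -1.890
f_A = -1.890 / -8.6 = 0.2197

0.220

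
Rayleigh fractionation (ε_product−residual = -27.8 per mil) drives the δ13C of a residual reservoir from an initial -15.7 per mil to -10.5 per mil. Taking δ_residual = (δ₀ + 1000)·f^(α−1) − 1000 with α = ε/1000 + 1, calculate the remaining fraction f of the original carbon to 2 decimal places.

α − 1 = ε/1000 = -0.0278
(δ_res + 1000)/(δ₀ + 1000) = (-10.5 + 1000)/(-15.7 + 1000) = 989.5/984.3 = 1.005283
f = 1.005283^(1/-0.0278) = exp(ln(1.005283)/-0.0278) = exp(0.00527/-0.0278)
f = exp(-0.1895) = 0.8273

0.83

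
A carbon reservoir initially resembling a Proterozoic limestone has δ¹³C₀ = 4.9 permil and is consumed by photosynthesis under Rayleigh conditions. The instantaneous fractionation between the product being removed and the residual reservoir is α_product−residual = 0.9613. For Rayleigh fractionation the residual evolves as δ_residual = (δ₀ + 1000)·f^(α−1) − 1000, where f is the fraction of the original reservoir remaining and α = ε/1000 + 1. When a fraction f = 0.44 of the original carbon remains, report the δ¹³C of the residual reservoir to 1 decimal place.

37.3 permil

Rayleigh residual: δ_res = (δ₀ + 1000)·f^(α−1) − 1000
α − 1 = -0.03870
f^(α−1) = 0.44^(-0.03870) = 1.032282
δ_res = (4.9 + 1000) × 1.032282 − 1000 = 1037.340 − 1000 = 37.34 permil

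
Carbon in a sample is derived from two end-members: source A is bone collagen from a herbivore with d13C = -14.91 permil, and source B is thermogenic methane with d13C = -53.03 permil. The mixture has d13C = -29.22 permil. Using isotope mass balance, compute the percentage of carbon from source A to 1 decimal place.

δ_mix = f_A·δ_A + (1 − f_A)·δ_B  ⇒  f_A = (δ_mix − δ_B)/(δ_A − δ_B)
f_A = (-29.22 − (-53.03)) / (-14.91 − (-53.03))
f_A = 23.81 / 38.12 = 0.6246

62.5%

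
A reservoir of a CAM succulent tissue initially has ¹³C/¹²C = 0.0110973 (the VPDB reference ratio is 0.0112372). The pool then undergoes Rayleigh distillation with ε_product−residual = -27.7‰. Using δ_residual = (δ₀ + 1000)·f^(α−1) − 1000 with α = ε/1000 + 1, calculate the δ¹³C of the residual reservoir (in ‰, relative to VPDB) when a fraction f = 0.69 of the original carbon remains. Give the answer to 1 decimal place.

-2.2‰

δ₀ = (0.0110973/0.0112372 − 1)×1000 = (0.987550 − 1)×1000 = -12.450‰
α − 1 = ε/1000 = -0.0277
f^(α−1) = 0.69^(-0.0277) = 1.010331
δ_res = (-12.450 + 1000) × 1.010331 − 1000 = 997.753 − 1000 = -2.25‰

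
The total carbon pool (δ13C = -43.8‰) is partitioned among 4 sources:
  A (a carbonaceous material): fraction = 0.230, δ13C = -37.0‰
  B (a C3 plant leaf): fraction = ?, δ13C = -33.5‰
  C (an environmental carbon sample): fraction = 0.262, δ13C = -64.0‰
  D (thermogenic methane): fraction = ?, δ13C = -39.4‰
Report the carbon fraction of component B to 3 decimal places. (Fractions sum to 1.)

Let f_B and f_D be the unknown fractions; fractions sum to 1 so f_B + f_D = 0.508.
Mass balance: Σ fᵢ·δᵢ = δ_bulk ⇒ f_B·(-33.5) + f_D·(-39.4) = -43.8 − (-25.278) = -18.522
Substitute f_D = 0.508 − f_B:
f_B·(-33.5 − -39.4) = -18.522 − 0.508×(-39.4) = 1.493
f_B = 1.493 / 5.9 = 0.2531

0.253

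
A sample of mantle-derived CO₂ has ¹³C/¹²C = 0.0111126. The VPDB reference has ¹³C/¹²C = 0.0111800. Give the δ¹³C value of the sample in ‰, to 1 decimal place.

-6.0‰

δ¹³C = (R_sample / R_standard − 1) × 1000
R_sample / R_standard = 0.0111126 / 0.0111800 = 0.993971
δ¹³C = (0.993971 − 1) × 1000 = -6.03‰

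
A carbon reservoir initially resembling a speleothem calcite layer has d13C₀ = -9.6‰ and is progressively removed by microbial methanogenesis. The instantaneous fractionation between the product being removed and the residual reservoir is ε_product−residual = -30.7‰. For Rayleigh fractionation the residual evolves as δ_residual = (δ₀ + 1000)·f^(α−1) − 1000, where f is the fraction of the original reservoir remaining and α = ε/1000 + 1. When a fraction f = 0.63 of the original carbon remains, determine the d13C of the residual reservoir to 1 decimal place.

4.5‰

Rayleigh residual: δ_res = (δ₀ + 1000)·f^(α−1) − 1000
α = ε/1000 + 1 = 0.96930, so α − 1 = -0.03070
f^(α−1) = 0.63^(-0.03070) = 1.014286
δ_res = (-9.6 + 1000) × 1.014286 − 1000 = 1004.548 − 1000 = 4.55‰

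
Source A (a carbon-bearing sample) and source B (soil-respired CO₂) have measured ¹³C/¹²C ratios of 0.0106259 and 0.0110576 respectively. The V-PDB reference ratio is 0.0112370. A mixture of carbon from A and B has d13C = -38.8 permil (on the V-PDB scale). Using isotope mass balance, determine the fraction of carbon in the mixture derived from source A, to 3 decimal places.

0.594

δ_A = (0.0106259/0.0112370 − 1)×1000 = (0.945617 − 1)×1000 = -54.383 permil
δ_B = (0.0110576/0.0112370 − 1)×1000 = (0.984035 − 1)×1000 = -15.965 permil
f_A = (δ_mix − δ_B)/(δ_A − δ_B) = (-38.8 − (-15.965))/(-54.383 − (-15.965))
f_A = -22.835 / -38.418 = 0.5944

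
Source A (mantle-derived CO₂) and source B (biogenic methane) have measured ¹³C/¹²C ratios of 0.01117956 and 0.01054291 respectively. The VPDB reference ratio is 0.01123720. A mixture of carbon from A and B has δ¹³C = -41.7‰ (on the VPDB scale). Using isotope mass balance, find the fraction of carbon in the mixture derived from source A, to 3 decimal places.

δ_A = (0.01117956/0.01123720 − 1)×1000 = (0.994871 − 1)×1000 = -5.129‰
δ_B = (0.01054291/0.01123720 − 1)×1000 = (0.938215 − 1)×1000 = -61.785‰
f_A = (δ_mix − δ_B)/(δ_A − δ_B) = (-41.7 − (-61.785))/(-5.129 − (-61.785))
f_A = 20.085 / 56.656 = 0.3545

0.355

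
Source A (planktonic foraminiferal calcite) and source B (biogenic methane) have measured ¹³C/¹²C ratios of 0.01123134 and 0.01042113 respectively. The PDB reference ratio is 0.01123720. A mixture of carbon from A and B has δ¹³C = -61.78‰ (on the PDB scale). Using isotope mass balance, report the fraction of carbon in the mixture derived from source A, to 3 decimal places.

0.150

δ_A = (0.01123134/0.01123720 − 1)×1000 = (0.999479 − 1)×1000 = -0.521‰
δ_B = (0.01042113/0.01123720 − 1)×1000 = (0.927378 − 1)×1000 = -72.622‰
f_A = (δ_mix − δ_B)/(δ_A − δ_B) = (-61.78 − (-72.622))/(-0.521 − (-72.622))
f_A = 10.842 / 72.101 = 0.1504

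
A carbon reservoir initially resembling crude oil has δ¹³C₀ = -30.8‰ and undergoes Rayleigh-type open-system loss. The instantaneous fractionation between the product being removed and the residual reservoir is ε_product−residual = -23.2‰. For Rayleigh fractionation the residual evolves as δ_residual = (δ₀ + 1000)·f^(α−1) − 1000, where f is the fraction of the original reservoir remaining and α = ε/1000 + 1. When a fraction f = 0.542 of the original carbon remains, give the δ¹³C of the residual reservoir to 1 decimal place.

-16.9‰

Rayleigh residual: δ_res = (δ₀ + 1000)·f^(α−1) − 1000
α = ε/1000 + 1 = 0.97680, so α − 1 = -0.02320
f^(α−1) = 0.542^(-0.02320) = 1.014311
δ_res = (-30.8 + 1000) × 1.014311 − 1000 = 983.070 − 1000 = -16.93‰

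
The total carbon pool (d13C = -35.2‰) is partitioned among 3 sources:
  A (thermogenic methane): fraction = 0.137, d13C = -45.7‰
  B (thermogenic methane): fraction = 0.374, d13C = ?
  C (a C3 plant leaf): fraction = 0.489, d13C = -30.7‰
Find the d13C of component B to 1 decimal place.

Isotope mass balance: δ_bulk = Σ fᵢ·δᵢ.
-35.2 = 0.137×(-45.7) + 0.374×δ_B + 0.489×(-30.7)
0.374·δ_B = -35.2 − (-21.273) = -13.927
δ_B = -13.927 / 0.374 = -37.24‰

-37.2‰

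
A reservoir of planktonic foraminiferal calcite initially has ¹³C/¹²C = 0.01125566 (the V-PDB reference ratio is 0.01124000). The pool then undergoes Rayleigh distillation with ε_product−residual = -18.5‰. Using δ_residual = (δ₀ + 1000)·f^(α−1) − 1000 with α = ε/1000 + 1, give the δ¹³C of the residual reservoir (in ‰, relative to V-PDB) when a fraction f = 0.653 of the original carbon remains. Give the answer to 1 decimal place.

δ₀ = (0.01125566/0.01124000 − 1)×1000 = (1.001393 − 1)×1000 = 1.393‰
α − 1 = ε/1000 = -0.0185
f^(α−1) = 0.653^(-0.0185) = 1.007915
δ_res = (1.393 + 1000) × 1.007915 − 1000 = 1009.320 − 1000 = 9.32‰

9.3‰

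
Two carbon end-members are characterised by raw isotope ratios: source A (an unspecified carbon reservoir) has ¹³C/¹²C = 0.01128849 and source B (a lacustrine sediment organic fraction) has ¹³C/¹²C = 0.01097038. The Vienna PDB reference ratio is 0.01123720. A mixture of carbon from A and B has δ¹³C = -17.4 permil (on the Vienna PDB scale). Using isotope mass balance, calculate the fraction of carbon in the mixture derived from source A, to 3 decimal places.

δ_A = (0.01128849/0.01123720 − 1)×1000 = (1.004564 − 1)×1000 = 4.564 permil
δ_B = (0.01097038/0.01123720 − 1)×1000 = (0.976256 − 1)×1000 = -23.744 permil
f_A = (δ_mix − δ_B)/(δ_A − δ_B) = (-17.4 − (-23.744))/(4.564 − (-23.744))
f_A = 6.344 / 28.309 = 0.2241

0.224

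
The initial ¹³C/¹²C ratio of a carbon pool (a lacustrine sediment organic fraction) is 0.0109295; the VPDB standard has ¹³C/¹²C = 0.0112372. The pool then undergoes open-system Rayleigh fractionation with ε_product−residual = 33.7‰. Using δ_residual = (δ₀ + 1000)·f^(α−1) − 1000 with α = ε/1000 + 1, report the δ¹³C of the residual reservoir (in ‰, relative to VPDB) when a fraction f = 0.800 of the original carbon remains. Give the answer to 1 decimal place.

δ₀ = (0.0109295/0.0112372 − 1)×1000 = (0.972618 − 1)×1000 = -27.382‰
α − 1 = ε/1000 = 0.0337
f^(α−1) = 0.800^(0.0337) = 0.992508
δ_res = (-27.382 + 1000) × 0.992508 − 1000 = 965.331 − 1000 = -34.67‰

-34.7‰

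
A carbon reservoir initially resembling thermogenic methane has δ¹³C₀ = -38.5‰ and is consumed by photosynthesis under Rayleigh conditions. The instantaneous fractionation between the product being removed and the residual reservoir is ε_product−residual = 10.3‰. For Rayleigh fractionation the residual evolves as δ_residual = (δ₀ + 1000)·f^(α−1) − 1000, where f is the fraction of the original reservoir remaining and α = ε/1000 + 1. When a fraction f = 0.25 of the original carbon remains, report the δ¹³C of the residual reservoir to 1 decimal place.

-52.1‰

Rayleigh residual: δ_res = (δ₀ + 1000)·f^(α−1) − 1000
α = ε/1000 + 1 = 1.01030, so α − 1 = 0.01030
f^(α−1) = 0.25^(0.01030) = 0.985823
δ_res = (-38.5 + 1000) × 0.985823 − 1000 = 947.868 − 1000 = -52.13‰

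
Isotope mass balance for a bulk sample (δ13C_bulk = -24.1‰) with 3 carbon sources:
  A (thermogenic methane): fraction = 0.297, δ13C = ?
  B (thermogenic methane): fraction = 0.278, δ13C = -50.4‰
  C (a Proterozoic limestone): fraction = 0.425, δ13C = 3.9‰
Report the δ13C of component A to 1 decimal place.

-39.5‰

Isotope mass balance: δ_bulk = Σ fᵢ·δᵢ.
-24.1 = 0.297×δ_A + 0.278×(-50.4) + 0.425×(3.9)
0.297·δ_A = -24.1 − (-12.354) = -11.746
δ_A = -11.746 / 0.297 = -39.55‰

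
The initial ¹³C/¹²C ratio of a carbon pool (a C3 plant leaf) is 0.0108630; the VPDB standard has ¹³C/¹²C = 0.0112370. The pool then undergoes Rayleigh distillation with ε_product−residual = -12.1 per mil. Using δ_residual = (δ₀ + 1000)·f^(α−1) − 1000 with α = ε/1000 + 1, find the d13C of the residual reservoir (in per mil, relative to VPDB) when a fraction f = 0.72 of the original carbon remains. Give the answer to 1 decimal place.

δ₀ = (0.0108630/0.0112370 − 1)×1000 = (0.966717 − 1)×1000 = -33.283 per mil
α − 1 = ε/1000 = -0.0121
f^(α−1) = 0.72^(-0.0121) = 1.003983
δ_res = (-33.283 + 1000) × 1.003983 − 1000 = 970.567 − 1000 = -29.43 per mil

-29.4 per mil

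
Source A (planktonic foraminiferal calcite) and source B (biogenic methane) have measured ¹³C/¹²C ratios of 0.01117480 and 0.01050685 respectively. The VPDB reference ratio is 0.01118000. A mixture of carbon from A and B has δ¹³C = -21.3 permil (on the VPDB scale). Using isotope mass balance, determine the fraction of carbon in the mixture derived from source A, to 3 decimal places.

0.651

δ_A = (0.01117480/0.01118000 − 1)×1000 = (0.999535 − 1)×1000 = -0.465 permil
δ_B = (0.01050685/0.01118000 − 1)×1000 = (0.939790 − 1)×1000 = -60.210 permil
f_A = (δ_mix − δ_B)/(δ_A − δ_B) = (-21.3 − (-60.210))/(-0.465 − (-60.210))
f_A = 38.910 / 59.745 = 0.6513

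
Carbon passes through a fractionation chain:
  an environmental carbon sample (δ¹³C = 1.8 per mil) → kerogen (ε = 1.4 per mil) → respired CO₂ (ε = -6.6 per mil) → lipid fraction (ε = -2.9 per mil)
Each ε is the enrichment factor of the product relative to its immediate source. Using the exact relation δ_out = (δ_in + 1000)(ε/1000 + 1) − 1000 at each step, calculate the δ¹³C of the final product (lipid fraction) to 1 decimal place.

-6.3 per mil

step 1: δ = (1.80 + 1000)·(1.4/1000 + 1) − 1000 = 3.20 per mil
step 2: δ = (3.20 + 1000)·(-6.6/1000 + 1) − 1000 = -3.42 per mil
step 3: δ = (-3.42 + 1000)·(-2.9/1000 + 1) − 1000 = -6.31 per mil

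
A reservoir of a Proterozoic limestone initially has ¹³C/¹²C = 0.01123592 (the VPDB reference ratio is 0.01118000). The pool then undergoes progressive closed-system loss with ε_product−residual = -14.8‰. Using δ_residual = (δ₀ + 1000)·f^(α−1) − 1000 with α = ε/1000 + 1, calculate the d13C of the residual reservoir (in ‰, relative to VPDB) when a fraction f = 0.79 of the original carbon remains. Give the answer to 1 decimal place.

8.5‰

δ₀ = (0.01123592/0.01118000 − 1)×1000 = (1.005002 − 1)×1000 = 5.002‰
α − 1 = ε/1000 = -0.0148
f^(α−1) = 0.79^(-0.0148) = 1.003495
δ_res = (5.002 + 1000) × 1.003495 − 1000 = 1008.514 − 1000 = 8.51‰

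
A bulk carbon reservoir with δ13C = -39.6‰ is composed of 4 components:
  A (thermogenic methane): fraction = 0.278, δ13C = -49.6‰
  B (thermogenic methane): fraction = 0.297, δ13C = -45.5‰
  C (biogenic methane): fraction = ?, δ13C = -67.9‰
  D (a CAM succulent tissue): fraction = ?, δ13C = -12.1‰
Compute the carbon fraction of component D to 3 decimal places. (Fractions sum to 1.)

Let f_D and f_C be the unknown fractions; fractions sum to 1 so f_D + f_C = 0.425.
Mass balance: Σ fᵢ·δᵢ = δ_bulk ⇒ f_D·(-12.1) + f_C·(-67.9) = -39.6 − (-27.302) = -12.298
Substitute f_C = 0.425 − f_D:
f_D·(-12.1 − -67.9) = -12.298 − 0.425×(-67.9) = 16.560
f_D = 16.560 / 55.8 = 0.2968

0.297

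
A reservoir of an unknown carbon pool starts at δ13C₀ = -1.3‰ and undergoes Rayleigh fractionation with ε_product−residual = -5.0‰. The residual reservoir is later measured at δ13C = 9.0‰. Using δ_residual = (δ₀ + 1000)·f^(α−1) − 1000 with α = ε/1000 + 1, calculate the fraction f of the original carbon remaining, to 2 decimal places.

α − 1 = ε/1000 = -0.0050
(δ_res + 1000)/(δ₀ + 1000) = (9.0 + 1000)/(-1.3 + 1000) = 1009.0/998.7 = 1.010313
f = 1.010313^(1/-0.0050) = exp(ln(1.010313)/-0.0050) = exp(0.01026/-0.0050)
f = exp(-2.0521) = 0.1285

0.13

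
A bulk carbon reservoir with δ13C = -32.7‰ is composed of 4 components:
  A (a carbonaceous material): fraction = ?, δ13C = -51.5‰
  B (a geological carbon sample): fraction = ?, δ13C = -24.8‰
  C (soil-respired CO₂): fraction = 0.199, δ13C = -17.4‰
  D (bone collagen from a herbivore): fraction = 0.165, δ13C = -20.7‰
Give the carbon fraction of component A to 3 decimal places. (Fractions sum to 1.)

0.376

Let f_A and f_B be the unknown fractions; fractions sum to 1 so f_A + f_B = 0.636.
Mass balance: Σ fᵢ·δᵢ = δ_bulk ⇒ f_A·(-51.5) + f_B·(-24.8) = -32.7 − (-6.878) = -25.822
Substitute f_B = 0.636 − f_A:
f_A·(-51.5 − -24.8) = -25.822 − 0.636×(-24.8) = -10.049
f_A = -10.049 / -26.7 = 0.3764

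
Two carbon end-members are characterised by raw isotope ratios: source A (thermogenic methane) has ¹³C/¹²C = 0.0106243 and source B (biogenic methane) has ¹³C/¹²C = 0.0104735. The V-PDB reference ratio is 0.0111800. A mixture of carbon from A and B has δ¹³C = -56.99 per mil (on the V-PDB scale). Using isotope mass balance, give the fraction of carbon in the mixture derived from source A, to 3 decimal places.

0.460

δ_A = (0.0106243/0.0111800 − 1)×1000 = (0.950295 − 1)×1000 = -49.705 per mil
δ_B = (0.0104735/0.0111800 − 1)×1000 = (0.936807 − 1)×1000 = -63.193 per mil
f_A = (δ_mix − δ_B)/(δ_A − δ_B) = (-56.99 − (-63.193))/(-49.705 − (-63.193))
f_A = 6.203 / 13.488 = 0.4599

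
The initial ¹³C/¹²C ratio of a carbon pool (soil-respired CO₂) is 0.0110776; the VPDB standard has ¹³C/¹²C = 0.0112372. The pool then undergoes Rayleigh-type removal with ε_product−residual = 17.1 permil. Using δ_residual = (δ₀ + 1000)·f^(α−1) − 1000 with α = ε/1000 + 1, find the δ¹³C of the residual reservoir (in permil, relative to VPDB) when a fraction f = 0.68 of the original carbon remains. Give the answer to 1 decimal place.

δ₀ = (0.0110776/0.0112372 − 1)×1000 = (0.985797 − 1)×1000 = -14.203 permil
α − 1 = ε/1000 = 0.0171
f^(α−1) = 0.68^(0.0171) = 0.993427
δ_res = (-14.203 + 1000) × 0.993427 − 1000 = 979.317 − 1000 = -20.68 permil

-20.7 permil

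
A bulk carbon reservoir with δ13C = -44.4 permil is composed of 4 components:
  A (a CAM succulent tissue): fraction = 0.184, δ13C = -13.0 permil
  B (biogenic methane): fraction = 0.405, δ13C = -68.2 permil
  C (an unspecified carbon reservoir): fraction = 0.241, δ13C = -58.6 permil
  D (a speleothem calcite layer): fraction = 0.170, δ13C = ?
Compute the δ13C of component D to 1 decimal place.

Isotope mass balance: δ_bulk = Σ fᵢ·δᵢ.
-44.4 = 0.184×(-13.0) + 0.405×(-68.2) + 0.241×(-58.6) + 0.170×δ_D
0.170·δ_D = -44.4 − (-44.136) = -0.264
δ_D = -0.264 / 0.170 = -1.56 permil

-1.6 permil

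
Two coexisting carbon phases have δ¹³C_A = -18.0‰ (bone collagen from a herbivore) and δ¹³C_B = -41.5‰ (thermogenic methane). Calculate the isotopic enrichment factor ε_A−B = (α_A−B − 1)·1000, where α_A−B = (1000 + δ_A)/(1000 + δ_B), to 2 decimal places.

24.52‰

α_A−B = (1000 + -18.0) / (1000 + -41.5) = 982.0 / 958.5 = 1.024517
ε_A−B = (1.024517 − 1) × 1000 = 24.517‰
(The approximation ε ≈ δ_A − δ_B would give 23.5‰.)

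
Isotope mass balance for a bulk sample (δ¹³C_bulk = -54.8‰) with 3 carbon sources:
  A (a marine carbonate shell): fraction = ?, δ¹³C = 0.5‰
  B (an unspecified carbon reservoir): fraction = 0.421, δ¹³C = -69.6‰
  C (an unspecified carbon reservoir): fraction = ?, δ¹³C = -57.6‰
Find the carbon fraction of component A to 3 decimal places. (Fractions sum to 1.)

0.135

Let f_A and f_C be the unknown fractions; fractions sum to 1 so f_A + f_C = 0.579.
Mass balance: Σ fᵢ·δᵢ = δ_bulk ⇒ f_A·(0.5) + f_C·(-57.6) = -54.8 − (-29.302) = -25.498
Substitute f_C = 0.579 − f_A:
f_A·(0.5 − -57.6) = -25.498 − 0.579×(-57.6) = 7.852
f_A = 7.852 / 58.1 = 0.1351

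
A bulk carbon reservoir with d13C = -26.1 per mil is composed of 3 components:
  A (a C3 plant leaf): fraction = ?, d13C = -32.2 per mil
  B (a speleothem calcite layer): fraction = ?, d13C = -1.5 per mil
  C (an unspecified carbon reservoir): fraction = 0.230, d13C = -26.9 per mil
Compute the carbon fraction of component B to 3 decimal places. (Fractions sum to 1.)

0.159

Let f_B and f_A be the unknown fractions; fractions sum to 1 so f_B + f_A = 0.770.
Mass balance: Σ fᵢ·δᵢ = δ_bulk ⇒ f_B·(-1.5) + f_A·(-32.2) = -26.1 − (-6.187) = -19.913
Substitute f_A = 0.770 − f_B:
f_B·(-1.5 − -32.2) = -19.913 − 0.770×(-32.2) = 4.881
f_B = 4.881 / 30.7 = 0.1590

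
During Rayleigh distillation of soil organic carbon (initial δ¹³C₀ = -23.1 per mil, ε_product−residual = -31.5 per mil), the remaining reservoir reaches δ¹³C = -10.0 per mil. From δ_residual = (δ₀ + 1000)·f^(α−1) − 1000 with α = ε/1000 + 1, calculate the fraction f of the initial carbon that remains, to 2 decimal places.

α − 1 = ε/1000 = -0.0315
(δ_res + 1000)/(δ₀ + 1000) = (-10.0 + 1000)/(-23.1 + 1000) = 990.0/976.9 = 1.013410
f = 1.013410^(1/-0.0315) = exp(ln(1.013410)/-0.0315) = exp(0.01332/-0.0315)
f = exp(-0.4229) = 0.6552

0.66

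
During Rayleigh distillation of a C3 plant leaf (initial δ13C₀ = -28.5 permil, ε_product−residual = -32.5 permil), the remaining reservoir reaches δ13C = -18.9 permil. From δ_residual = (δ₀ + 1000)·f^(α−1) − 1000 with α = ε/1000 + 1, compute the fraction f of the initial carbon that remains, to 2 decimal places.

0.74

α − 1 = ε/1000 = -0.0325
(δ_res + 1000)/(δ₀ + 1000) = (-18.9 + 1000)/(-28.5 + 1000) = 981.1/971.5 = 1.009882
f = 1.009882^(1/-0.0325) = exp(ln(1.009882)/-0.0325) = exp(0.00983/-0.0325)
f = exp(-0.3026) = 0.7389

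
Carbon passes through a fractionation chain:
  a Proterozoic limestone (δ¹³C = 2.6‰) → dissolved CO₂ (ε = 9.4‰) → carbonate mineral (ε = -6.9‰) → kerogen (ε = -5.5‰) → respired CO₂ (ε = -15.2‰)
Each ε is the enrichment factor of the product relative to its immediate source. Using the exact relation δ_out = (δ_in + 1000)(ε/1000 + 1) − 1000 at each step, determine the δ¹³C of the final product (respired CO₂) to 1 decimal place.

step 1: δ = (2.60 + 1000)·(9.4/1000 + 1) − 1000 = 12.02‰
step 2: δ = (12.02 + 1000)·(-6.9/1000 + 1) − 1000 = 5.04‰
step 3: δ = (5.04 + 1000)·(-5.5/1000 + 1) − 1000 = -0.49‰
step 4: δ = (-0.49 + 1000)·(-15.2/1000 + 1) − 1000 = -15.68‰

-15.7‰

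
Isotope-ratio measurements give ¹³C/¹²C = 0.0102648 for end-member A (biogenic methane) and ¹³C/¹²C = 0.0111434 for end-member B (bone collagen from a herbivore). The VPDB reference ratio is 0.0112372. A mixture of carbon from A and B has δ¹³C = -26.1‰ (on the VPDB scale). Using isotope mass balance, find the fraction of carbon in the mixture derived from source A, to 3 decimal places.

0.227

δ_A = (0.0102648/0.0112372 − 1)×1000 = (0.913466 − 1)×1000 = -86.534‰
δ_B = (0.0111434/0.0112372 − 1)×1000 = (0.991653 − 1)×1000 = -8.347‰
f_A = (δ_mix − δ_B)/(δ_A − δ_B) = (-26.1 − (-8.347))/(-86.534 − (-8.347))
f_A = -17.753 / -78.187 = 0.2271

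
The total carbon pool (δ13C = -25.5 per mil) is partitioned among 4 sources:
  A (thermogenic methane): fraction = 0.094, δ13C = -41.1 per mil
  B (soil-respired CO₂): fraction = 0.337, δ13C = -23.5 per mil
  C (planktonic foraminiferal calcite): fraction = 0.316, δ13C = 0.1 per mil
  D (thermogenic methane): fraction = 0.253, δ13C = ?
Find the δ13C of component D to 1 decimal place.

Isotope mass balance: δ_bulk = Σ fᵢ·δᵢ.
-25.5 = 0.094×(-41.1) + 0.337×(-23.5) + 0.316×(0.1) + 0.253×δ_D
0.253·δ_D = -25.5 − (-11.751) = -13.749
δ_D = -13.749 / 0.253 = -54.34 per mil

-54.3 per mil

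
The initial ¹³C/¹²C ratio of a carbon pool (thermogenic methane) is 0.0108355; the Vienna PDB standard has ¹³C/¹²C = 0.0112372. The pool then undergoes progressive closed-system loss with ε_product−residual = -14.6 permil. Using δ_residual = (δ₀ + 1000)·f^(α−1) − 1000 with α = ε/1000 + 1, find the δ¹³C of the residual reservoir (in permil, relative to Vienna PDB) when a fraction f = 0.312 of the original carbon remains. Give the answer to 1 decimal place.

-19.2 permil

δ₀ = (0.0108355/0.0112372 − 1)×1000 = (0.964253 − 1)×1000 = -35.747 permil
α − 1 = ε/1000 = -0.0146
f^(α−1) = 0.312^(-0.0146) = 1.017151
δ_res = (-35.747 + 1000) × 1.017151 − 1000 = 980.790 − 1000 = -19.21 permil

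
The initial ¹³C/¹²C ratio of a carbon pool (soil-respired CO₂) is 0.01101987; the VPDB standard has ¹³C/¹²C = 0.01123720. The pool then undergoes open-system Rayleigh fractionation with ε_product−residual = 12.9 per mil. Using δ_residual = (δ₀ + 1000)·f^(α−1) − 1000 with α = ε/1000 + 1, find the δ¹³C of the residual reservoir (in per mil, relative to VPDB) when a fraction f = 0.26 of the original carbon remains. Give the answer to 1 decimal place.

δ₀ = (0.01101987/0.01123720 − 1)×1000 = (0.980660 − 1)×1000 = -19.340 per mil
α − 1 = ε/1000 = 0.0129
f^(α−1) = 0.26^(0.0129) = 0.982773
δ_res = (-19.340 + 1000) × 0.982773 − 1000 = 963.766 − 1000 = -36.23 per mil

-36.2 per mil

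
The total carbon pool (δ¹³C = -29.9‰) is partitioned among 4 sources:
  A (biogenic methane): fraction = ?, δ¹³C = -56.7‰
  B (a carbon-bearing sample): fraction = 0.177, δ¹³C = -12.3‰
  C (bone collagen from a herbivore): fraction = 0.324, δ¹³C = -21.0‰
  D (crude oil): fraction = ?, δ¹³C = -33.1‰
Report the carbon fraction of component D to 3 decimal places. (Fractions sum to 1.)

Let f_D and f_A be the unknown fractions; fractions sum to 1 so f_D + f_A = 0.499.
Mass balance: Σ fᵢ·δᵢ = δ_bulk ⇒ f_D·(-33.1) + f_A·(-56.7) = -29.9 − (-8.981) = -20.919
Substitute f_A = 0.499 − f_D:
f_D·(-33.1 − -56.7) = -20.919 − 0.499×(-56.7) = 7.374
f_D = 7.374 / 23.6 = 0.3125

0.312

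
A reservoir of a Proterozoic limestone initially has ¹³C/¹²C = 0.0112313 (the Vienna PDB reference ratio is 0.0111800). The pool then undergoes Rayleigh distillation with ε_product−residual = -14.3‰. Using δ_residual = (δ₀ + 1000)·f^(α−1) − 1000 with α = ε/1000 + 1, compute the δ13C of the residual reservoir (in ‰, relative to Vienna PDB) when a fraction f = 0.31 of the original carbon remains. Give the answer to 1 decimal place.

21.6‰

δ₀ = (0.0112313/0.0111800 − 1)×1000 = (1.004589 − 1)×1000 = 4.589‰
α − 1 = ε/1000 = -0.0143
f^(α−1) = 0.31^(-0.0143) = 1.016889
δ_res = (4.589 + 1000) × 1.016889 − 1000 = 1021.555 − 1000 = 21.55‰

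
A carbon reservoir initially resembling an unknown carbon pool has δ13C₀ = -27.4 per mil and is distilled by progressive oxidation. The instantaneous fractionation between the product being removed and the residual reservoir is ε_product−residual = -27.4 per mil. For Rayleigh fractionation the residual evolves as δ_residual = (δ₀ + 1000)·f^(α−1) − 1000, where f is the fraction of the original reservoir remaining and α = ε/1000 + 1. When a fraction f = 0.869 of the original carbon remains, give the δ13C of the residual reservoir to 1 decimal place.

Rayleigh residual: δ_res = (δ₀ + 1000)·f^(α−1) − 1000
α = ε/1000 + 1 = 0.97260, so α − 1 = -0.02740
f^(α−1) = 0.869^(-0.02740) = 1.003855
δ_res = (-27.4 + 1000) × 1.003855 − 1000 = 976.349 − 1000 = -23.65 per mil

-23.7 per mil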